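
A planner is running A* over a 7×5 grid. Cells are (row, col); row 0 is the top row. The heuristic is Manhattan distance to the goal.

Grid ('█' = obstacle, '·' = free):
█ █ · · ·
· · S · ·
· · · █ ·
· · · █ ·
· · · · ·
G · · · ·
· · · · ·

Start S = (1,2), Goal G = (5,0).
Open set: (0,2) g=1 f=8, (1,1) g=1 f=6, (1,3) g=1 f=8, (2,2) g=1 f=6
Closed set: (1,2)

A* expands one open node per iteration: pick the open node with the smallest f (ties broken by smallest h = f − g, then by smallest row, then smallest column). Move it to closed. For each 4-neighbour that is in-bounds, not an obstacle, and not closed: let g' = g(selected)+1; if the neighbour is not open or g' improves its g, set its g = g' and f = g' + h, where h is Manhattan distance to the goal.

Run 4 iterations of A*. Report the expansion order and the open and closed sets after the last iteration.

order=[(1,1) → (1,0) → (2,0) → (3,0)]; open=[(0,2) g=1 f=8, (1,3) g=1 f=8, (2,1) g=2 f=6, (2,2) g=1 f=6, (3,1) g=5 f=8, (4,0) g=5 f=6]; closed=[(1,0), (1,1), (1,2), (2,0), (3,0)]

step 1: expand (1,1) (f=6, h=5) → closed; open now [(0,2) g=1 f=8, (1,0) g=2 f=6, (1,3) g=1 f=8, (2,1) g=2 f=6, (2,2) g=1 f=6]
step 2: expand (1,0) (f=6, h=4) → closed; open now [(0,2) g=1 f=8, (1,3) g=1 f=8, (2,0) g=3 f=6, (2,1) g=2 f=6, (2,2) g=1 f=6]
step 3: expand (2,0) (f=6, h=3) → closed; open now [(0,2) g=1 f=8, (1,3) g=1 f=8, (2,1) g=2 f=6, (2,2) g=1 f=6, (3,0) g=4 f=6]
step 4: expand (3,0) (f=6, h=2) → closed; open now [(0,2) g=1 f=8, (1,3) g=1 f=8, (2,1) g=2 f=6, (2,2) g=1 f=6, (3,1) g=5 f=8, (4,0) g=5 f=6]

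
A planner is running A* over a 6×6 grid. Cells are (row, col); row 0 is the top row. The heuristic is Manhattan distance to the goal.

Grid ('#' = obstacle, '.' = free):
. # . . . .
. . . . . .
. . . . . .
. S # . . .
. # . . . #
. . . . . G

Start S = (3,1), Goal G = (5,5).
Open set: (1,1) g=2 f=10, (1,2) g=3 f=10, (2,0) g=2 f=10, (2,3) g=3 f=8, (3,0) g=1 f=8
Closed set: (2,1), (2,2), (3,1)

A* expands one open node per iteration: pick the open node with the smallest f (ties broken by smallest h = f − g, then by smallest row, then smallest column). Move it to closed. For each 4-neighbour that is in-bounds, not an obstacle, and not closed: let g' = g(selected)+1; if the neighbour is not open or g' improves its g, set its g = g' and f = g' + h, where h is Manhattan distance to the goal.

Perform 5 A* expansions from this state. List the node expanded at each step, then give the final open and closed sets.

order=[(2,3) → (2,4) → (2,5) → (3,5) → (3,4)]; open=[(1,1) g=2 f=10, (1,2) g=3 f=10, (1,3) g=4 f=10, (1,4) g=5 f=10, (1,5) g=6 f=10, (2,0) g=2 f=10, (3,0) g=1 f=8, (3,3) g=4 f=8, (4,4) g=6 f=8]; closed=[(2,1), (2,2), (2,3), (2,4), (2,5), (3,1), (3,4), (3,5)]

step 1: expand (2,3) (f=8, h=5) → closed; open now [(1,1) g=2 f=10, (1,2) g=3 f=10, (1,3) g=4 f=10, (2,0) g=2 f=10, (2,4) g=4 f=8, (3,0) g=1 f=8, (3,3) g=4 f=8]
step 2: expand (2,4) (f=8, h=4) → closed; open now [(1,1) g=2 f=10, (1,2) g=3 f=10, (1,3) g=4 f=10, (1,4) g=5 f=10, (2,0) g=2 f=10, (2,5) g=5 f=8, (3,0) g=1 f=8, (3,3) g=4 f=8, (3,4) g=5 f=8]
step 3: expand (2,5) (f=8, h=3) → closed; open now [(1,1) g=2 f=10, (1,2) g=3 f=10, (1,3) g=4 f=10, (1,4) g=5 f=10, (1,5) g=6 f=10, (2,0) g=2 f=10, (3,0) g=1 f=8, (3,3) g=4 f=8, (3,4) g=5 f=8, (3,5) g=6 f=8]
step 4: expand (3,5) (f=8, h=2) → closed; open now [(1,1) g=2 f=10, (1,2) g=3 f=10, (1,3) g=4 f=10, (1,4) g=5 f=10, (1,5) g=6 f=10, (2,0) g=2 f=10, (3,0) g=1 f=8, (3,3) g=4 f=8, (3,4) g=5 f=8]
step 5: expand (3,4) (f=8, h=3) → closed; open now [(1,1) g=2 f=10, (1,2) g=3 f=10, (1,3) g=4 f=10, (1,4) g=5 f=10, (1,5) g=6 f=10, (2,0) g=2 f=10, (3,0) g=1 f=8, (3,3) g=4 f=8, (4,4) g=6 f=8]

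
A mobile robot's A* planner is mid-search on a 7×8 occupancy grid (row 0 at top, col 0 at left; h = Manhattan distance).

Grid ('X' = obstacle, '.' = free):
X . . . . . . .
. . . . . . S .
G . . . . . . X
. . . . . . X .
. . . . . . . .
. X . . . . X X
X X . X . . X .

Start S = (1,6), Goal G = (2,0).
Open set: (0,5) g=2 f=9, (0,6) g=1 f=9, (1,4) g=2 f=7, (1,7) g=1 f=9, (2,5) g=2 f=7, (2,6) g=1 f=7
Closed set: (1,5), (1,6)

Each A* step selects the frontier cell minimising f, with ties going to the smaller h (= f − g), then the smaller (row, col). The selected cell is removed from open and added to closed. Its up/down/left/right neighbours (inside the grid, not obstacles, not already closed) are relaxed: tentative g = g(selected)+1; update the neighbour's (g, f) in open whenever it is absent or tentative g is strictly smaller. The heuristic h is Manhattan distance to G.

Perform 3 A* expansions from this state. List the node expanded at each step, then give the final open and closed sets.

order=[(1,4) → (1,3) → (1,2)]; open=[(0,2) g=5 f=9, (0,3) g=4 f=9, (0,4) g=3 f=9, (0,5) g=2 f=9, (0,6) g=1 f=9, (1,1) g=5 f=7, (1,7) g=1 f=9, (2,2) g=5 f=7, (2,3) g=4 f=7, (2,4) g=3 f=7, (2,5) g=2 f=7, (2,6) g=1 f=7]; closed=[(1,2), (1,3), (1,4), (1,5), (1,6)]

step 1: expand (1,4) (f=7, h=5) → closed; open now [(0,4) g=3 f=9, (0,5) g=2 f=9, (0,6) g=1 f=9, (1,3) g=3 f=7, (1,7) g=1 f=9, (2,4) g=3 f=7, (2,5) g=2 f=7, (2,6) g=1 f=7]
step 2: expand (1,3) (f=7, h=4) → closed; open now [(0,3) g=4 f=9, (0,4) g=3 f=9, (0,5) g=2 f=9, (0,6) g=1 f=9, (1,2) g=4 f=7, (1,7) g=1 f=9, (2,3) g=4 f=7, (2,4) g=3 f=7, (2,5) g=2 f=7, (2,6) g=1 f=7]
step 3: expand (1,2) (f=7, h=3) → closed; open now [(0,2) g=5 f=9, (0,3) g=4 f=9, (0,4) g=3 f=9, (0,5) g=2 f=9, (0,6) g=1 f=9, (1,1) g=5 f=7, (1,7) g=1 f=9, (2,2) g=5 f=7, (2,3) g=4 f=7, (2,4) g=3 f=7, (2,5) g=2 f=7, (2,6) g=1 f=7]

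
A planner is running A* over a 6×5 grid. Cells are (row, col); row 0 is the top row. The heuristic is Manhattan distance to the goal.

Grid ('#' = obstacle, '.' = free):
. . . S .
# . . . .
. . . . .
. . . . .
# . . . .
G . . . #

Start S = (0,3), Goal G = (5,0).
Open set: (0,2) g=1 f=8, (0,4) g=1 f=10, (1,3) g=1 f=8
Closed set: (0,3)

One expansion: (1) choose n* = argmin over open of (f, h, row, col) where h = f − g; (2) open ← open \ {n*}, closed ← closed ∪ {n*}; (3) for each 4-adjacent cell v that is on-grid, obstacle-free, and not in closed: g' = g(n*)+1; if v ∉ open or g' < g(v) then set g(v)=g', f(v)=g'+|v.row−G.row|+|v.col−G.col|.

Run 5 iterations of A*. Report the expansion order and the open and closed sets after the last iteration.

step 1: expand (0,2) (f=8, h=7) → closed; open now [(0,1) g=2 f=8, (0,4) g=1 f=10, (1,2) g=2 f=8, (1,3) g=1 f=8]
step 2: expand (0,1) (f=8, h=6) → closed; open now [(0,0) g=3 f=8, (0,4) g=1 f=10, (1,1) g=3 f=8, (1,2) g=2 f=8, (1,3) g=1 f=8]
step 3: expand (0,0) (f=8, h=5) → closed; open now [(0,4) g=1 f=10, (1,1) g=3 f=8, (1,2) g=2 f=8, (1,3) g=1 f=8]
step 4: expand (1,1) (f=8, h=5) → closed; open now [(0,4) g=1 f=10, (1,2) g=2 f=8, (1,3) g=1 f=8, (2,1) g=4 f=8]
step 5: expand (2,1) (f=8, h=4) → closed; open now [(0,4) g=1 f=10, (1,2) g=2 f=8, (1,3) g=1 f=8, (2,0) g=5 f=8, (2,2) g=5 f=10, (3,1) g=5 f=8]

order=[(0,2) → (0,1) → (0,0) → (1,1) → (2,1)]; open=[(0,4) g=1 f=10, (1,2) g=2 f=8, (1,3) g=1 f=8, (2,0) g=5 f=8, (2,2) g=5 f=10, (3,1) g=5 f=8]; closed=[(0,0), (0,1), (0,2), (0,3), (1,1), (2,1)]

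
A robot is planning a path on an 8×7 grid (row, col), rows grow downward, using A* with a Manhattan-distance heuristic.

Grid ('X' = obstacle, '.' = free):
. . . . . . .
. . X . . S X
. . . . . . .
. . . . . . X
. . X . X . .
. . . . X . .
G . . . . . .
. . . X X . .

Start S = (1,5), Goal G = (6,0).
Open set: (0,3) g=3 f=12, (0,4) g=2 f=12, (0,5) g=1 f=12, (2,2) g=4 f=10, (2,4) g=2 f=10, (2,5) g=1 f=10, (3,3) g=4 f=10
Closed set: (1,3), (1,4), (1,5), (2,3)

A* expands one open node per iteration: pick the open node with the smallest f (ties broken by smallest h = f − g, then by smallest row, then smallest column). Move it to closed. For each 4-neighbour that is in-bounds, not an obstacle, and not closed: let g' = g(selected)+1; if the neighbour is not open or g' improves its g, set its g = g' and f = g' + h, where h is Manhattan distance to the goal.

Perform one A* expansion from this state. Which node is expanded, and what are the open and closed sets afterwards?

step 1: expand (2,2) (f=10, h=6) → closed; open now [(0,3) g=3 f=12, (0,4) g=2 f=12, (0,5) g=1 f=12, (2,1) g=5 f=10, (2,4) g=2 f=10, (2,5) g=1 f=10, (3,2) g=5 f=10, (3,3) g=4 f=10]

expanded=(2,2); open=[(0,3) g=3 f=12, (0,4) g=2 f=12, (0,5) g=1 f=12, (2,1) g=5 f=10, (2,4) g=2 f=10, (2,5) g=1 f=10, (3,2) g=5 f=10, (3,3) g=4 f=10]; closed=[(1,3), (1,4), (1,5), (2,2), (2,3)]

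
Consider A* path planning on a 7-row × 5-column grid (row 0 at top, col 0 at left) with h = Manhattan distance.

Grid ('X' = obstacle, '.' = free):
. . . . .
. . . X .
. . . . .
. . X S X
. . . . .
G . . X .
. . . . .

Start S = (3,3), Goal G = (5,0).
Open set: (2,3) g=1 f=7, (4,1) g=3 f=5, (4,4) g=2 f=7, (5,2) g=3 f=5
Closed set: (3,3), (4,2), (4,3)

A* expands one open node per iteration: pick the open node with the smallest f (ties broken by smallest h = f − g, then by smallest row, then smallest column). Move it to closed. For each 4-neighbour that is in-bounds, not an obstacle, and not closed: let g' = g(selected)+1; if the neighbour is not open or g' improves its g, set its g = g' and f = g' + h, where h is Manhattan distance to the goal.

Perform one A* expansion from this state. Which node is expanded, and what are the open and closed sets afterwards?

expanded=(4,1); open=[(2,3) g=1 f=7, (3,1) g=4 f=7, (4,0) g=4 f=5, (4,4) g=2 f=7, (5,1) g=4 f=5, (5,2) g=3 f=5]; closed=[(3,3), (4,1), (4,2), (4,3)]

step 1: expand (4,1) (f=5, h=2) → closed; open now [(2,3) g=1 f=7, (3,1) g=4 f=7, (4,0) g=4 f=5, (4,4) g=2 f=7, (5,1) g=4 f=5, (5,2) g=3 f=5]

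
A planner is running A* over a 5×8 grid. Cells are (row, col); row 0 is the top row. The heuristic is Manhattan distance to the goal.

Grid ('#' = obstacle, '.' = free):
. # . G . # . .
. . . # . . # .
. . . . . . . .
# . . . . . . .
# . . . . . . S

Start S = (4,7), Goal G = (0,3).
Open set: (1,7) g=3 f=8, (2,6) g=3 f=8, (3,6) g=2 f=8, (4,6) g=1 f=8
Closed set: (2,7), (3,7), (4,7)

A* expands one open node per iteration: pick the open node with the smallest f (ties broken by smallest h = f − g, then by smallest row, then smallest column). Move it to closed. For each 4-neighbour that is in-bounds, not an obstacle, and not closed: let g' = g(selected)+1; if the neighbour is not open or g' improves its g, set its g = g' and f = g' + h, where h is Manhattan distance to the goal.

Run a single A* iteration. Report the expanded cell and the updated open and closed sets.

step 1: expand (1,7) (f=8, h=5) → closed; open now [(0,7) g=4 f=8, (2,6) g=3 f=8, (3,6) g=2 f=8, (4,6) g=1 f=8]

expanded=(1,7); open=[(0,7) g=4 f=8, (2,6) g=3 f=8, (3,6) g=2 f=8, (4,6) g=1 f=8]; closed=[(1,7), (2,7), (3,7), (4,7)]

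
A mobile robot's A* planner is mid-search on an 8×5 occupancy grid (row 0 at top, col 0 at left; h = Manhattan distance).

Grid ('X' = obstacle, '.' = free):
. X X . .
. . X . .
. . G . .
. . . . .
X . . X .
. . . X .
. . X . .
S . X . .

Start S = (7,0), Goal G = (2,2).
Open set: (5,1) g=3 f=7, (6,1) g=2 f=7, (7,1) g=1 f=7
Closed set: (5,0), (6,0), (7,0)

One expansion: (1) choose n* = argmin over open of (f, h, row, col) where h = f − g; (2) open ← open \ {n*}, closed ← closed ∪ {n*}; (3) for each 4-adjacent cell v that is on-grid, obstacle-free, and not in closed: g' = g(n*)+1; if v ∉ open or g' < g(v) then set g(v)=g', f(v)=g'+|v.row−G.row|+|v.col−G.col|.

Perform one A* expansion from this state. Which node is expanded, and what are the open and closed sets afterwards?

expanded=(5,1); open=[(4,1) g=4 f=7, (5,2) g=4 f=7, (6,1) g=2 f=7, (7,1) g=1 f=7]; closed=[(5,0), (5,1), (6,0), (7,0)]

step 1: expand (5,1) (f=7, h=4) → closed; open now [(4,1) g=4 f=7, (5,2) g=4 f=7, (6,1) g=2 f=7, (7,1) g=1 f=7]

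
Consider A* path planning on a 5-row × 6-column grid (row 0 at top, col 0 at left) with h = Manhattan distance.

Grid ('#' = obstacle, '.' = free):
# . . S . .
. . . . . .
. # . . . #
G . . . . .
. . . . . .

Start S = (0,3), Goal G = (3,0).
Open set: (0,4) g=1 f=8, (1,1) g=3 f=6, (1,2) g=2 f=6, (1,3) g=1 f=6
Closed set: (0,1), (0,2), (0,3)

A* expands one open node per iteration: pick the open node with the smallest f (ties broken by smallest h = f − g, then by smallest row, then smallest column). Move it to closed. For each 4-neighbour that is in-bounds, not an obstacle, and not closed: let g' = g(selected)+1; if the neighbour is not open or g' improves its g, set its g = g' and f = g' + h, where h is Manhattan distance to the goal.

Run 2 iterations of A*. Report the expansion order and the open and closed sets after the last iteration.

step 1: expand (1,1) (f=6, h=3) → closed; open now [(0,4) g=1 f=8, (1,0) g=4 f=6, (1,2) g=2 f=6, (1,3) g=1 f=6]
step 2: expand (1,0) (f=6, h=2) → closed; open now [(0,4) g=1 f=8, (1,2) g=2 f=6, (1,3) g=1 f=6, (2,0) g=5 f=6]

order=[(1,1) → (1,0)]; open=[(0,4) g=1 f=8, (1,2) g=2 f=6, (1,3) g=1 f=6, (2,0) g=5 f=6]; closed=[(0,1), (0,2), (0,3), (1,0), (1,1)]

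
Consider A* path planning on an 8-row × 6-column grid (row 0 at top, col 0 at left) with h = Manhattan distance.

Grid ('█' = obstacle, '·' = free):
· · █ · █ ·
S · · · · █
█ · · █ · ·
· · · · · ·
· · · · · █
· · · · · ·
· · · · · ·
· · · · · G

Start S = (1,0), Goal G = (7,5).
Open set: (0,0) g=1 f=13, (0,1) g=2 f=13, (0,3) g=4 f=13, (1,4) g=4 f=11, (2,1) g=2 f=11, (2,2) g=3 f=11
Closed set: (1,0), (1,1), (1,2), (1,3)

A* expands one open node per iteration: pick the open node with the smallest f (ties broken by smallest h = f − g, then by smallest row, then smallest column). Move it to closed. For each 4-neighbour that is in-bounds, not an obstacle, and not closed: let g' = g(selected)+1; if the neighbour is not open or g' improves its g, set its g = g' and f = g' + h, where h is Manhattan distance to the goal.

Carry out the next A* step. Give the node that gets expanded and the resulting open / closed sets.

step 1: expand (1,4) (f=11, h=7) → closed; open now [(0,0) g=1 f=13, (0,1) g=2 f=13, (0,3) g=4 f=13, (2,1) g=2 f=11, (2,2) g=3 f=11, (2,4) g=5 f=11]

expanded=(1,4); open=[(0,0) g=1 f=13, (0,1) g=2 f=13, (0,3) g=4 f=13, (2,1) g=2 f=11, (2,2) g=3 f=11, (2,4) g=5 f=11]; closed=[(1,0), (1,1), (1,2), (1,3), (1,4)]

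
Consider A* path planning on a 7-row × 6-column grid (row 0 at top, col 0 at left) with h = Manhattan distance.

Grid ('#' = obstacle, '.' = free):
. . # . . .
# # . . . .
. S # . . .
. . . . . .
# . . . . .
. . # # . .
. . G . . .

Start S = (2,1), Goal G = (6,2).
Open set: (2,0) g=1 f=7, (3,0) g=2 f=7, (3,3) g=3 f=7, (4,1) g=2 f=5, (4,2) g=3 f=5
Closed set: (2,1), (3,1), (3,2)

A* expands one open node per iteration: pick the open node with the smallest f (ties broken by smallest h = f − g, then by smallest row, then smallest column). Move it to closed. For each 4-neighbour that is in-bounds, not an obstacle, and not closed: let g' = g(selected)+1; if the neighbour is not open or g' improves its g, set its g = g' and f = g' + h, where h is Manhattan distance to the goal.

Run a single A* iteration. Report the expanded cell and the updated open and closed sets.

step 1: expand (4,2) (f=5, h=2) → closed; open now [(2,0) g=1 f=7, (3,0) g=2 f=7, (3,3) g=3 f=7, (4,1) g=2 f=5, (4,3) g=4 f=7]

expanded=(4,2); open=[(2,0) g=1 f=7, (3,0) g=2 f=7, (3,3) g=3 f=7, (4,1) g=2 f=5, (4,3) g=4 f=7]; closed=[(2,1), (3,1), (3,2), (4,2)]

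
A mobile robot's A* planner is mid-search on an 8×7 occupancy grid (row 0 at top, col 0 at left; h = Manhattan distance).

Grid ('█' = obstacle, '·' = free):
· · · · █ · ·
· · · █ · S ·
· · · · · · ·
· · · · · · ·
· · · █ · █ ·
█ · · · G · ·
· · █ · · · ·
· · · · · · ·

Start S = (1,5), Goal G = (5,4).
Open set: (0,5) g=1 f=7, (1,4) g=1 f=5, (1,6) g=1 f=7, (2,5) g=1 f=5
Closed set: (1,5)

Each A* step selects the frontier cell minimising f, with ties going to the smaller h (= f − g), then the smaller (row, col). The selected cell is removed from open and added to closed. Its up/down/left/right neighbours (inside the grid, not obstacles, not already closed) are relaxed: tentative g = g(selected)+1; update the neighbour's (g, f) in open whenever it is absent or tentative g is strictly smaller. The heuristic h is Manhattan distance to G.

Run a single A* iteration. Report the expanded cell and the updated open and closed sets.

step 1: expand (1,4) (f=5, h=4) → closed; open now [(0,5) g=1 f=7, (1,6) g=1 f=7, (2,4) g=2 f=5, (2,5) g=1 f=5]

expanded=(1,4); open=[(0,5) g=1 f=7, (1,6) g=1 f=7, (2,4) g=2 f=5, (2,5) g=1 f=5]; closed=[(1,4), (1,5)]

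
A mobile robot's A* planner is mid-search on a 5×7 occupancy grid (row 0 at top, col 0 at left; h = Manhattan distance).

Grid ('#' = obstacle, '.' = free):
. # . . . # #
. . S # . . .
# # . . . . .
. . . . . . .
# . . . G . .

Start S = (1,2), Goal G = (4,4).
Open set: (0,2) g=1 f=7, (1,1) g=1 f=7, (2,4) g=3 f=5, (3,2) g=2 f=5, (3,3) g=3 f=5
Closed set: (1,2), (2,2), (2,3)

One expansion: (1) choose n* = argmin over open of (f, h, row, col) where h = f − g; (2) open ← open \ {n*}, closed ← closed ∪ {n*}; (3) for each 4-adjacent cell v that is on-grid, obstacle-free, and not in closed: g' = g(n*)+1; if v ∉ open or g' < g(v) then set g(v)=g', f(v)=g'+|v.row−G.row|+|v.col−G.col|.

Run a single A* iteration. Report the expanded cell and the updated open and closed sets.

expanded=(2,4); open=[(0,2) g=1 f=7, (1,1) g=1 f=7, (1,4) g=4 f=7, (2,5) g=4 f=7, (3,2) g=2 f=5, (3,3) g=3 f=5, (3,4) g=4 f=5]; closed=[(1,2), (2,2), (2,3), (2,4)]

step 1: expand (2,4) (f=5, h=2) → closed; open now [(0,2) g=1 f=7, (1,1) g=1 f=7, (1,4) g=4 f=7, (2,5) g=4 f=7, (3,2) g=2 f=5, (3,3) g=3 f=5, (3,4) g=4 f=5]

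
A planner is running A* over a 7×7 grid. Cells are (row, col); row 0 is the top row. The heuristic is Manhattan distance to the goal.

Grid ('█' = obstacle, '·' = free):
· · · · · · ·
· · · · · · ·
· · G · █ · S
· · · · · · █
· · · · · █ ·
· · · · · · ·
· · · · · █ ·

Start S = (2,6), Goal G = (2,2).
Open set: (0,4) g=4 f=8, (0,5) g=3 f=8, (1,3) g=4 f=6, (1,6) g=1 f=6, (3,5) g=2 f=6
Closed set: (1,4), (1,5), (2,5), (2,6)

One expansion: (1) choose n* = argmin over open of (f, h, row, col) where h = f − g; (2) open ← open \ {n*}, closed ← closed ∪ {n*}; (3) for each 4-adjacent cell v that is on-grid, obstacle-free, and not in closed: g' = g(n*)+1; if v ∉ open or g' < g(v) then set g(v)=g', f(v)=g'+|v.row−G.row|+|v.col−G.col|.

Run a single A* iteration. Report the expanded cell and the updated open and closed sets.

expanded=(1,3); open=[(0,3) g=5 f=8, (0,4) g=4 f=8, (0,5) g=3 f=8, (1,2) g=5 f=6, (1,6) g=1 f=6, (2,3) g=5 f=6, (3,5) g=2 f=6]; closed=[(1,3), (1,4), (1,5), (2,5), (2,6)]

step 1: expand (1,3) (f=6, h=2) → closed; open now [(0,3) g=5 f=8, (0,4) g=4 f=8, (0,5) g=3 f=8, (1,2) g=5 f=6, (1,6) g=1 f=6, (2,3) g=5 f=6, (3,5) g=2 f=6]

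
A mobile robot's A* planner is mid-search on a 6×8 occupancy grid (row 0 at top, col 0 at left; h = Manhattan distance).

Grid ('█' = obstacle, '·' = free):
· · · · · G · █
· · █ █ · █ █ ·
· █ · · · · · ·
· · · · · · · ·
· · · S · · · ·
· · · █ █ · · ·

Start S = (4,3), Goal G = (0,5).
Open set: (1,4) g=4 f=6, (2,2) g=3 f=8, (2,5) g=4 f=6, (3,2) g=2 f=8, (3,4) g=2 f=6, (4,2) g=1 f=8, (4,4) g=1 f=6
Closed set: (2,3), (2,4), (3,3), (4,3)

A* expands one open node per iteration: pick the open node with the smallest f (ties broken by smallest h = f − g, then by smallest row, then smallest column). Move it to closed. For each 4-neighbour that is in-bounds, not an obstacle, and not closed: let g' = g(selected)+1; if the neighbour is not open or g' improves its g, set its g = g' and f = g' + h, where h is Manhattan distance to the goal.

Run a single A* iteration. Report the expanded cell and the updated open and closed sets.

expanded=(1,4); open=[(0,4) g=5 f=6, (2,2) g=3 f=8, (2,5) g=4 f=6, (3,2) g=2 f=8, (3,4) g=2 f=6, (4,2) g=1 f=8, (4,4) g=1 f=6]; closed=[(1,4), (2,3), (2,4), (3,3), (4,3)]

step 1: expand (1,4) (f=6, h=2) → closed; open now [(0,4) g=5 f=6, (2,2) g=3 f=8, (2,5) g=4 f=6, (3,2) g=2 f=8, (3,4) g=2 f=6, (4,2) g=1 f=8, (4,4) g=1 f=6]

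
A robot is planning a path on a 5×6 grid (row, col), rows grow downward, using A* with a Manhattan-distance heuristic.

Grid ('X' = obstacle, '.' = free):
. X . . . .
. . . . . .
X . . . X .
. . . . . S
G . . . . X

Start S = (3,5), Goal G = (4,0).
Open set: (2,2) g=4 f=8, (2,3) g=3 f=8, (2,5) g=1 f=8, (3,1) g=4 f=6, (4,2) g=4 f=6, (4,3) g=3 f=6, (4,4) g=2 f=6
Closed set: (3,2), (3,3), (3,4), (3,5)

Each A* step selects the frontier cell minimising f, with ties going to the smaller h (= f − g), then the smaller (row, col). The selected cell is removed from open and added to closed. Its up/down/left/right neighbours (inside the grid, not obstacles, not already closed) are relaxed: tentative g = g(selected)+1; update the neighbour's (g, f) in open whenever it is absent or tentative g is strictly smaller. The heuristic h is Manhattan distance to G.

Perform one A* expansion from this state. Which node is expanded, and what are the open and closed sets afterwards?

step 1: expand (3,1) (f=6, h=2) → closed; open now [(2,1) g=5 f=8, (2,2) g=4 f=8, (2,3) g=3 f=8, (2,5) g=1 f=8, (3,0) g=5 f=6, (4,1) g=5 f=6, (4,2) g=4 f=6, (4,3) g=3 f=6, (4,4) g=2 f=6]

expanded=(3,1); open=[(2,1) g=5 f=8, (2,2) g=4 f=8, (2,3) g=3 f=8, (2,5) g=1 f=8, (3,0) g=5 f=6, (4,1) g=5 f=6, (4,2) g=4 f=6, (4,3) g=3 f=6, (4,4) g=2 f=6]; closed=[(3,1), (3,2), (3,3), (3,4), (3,5)]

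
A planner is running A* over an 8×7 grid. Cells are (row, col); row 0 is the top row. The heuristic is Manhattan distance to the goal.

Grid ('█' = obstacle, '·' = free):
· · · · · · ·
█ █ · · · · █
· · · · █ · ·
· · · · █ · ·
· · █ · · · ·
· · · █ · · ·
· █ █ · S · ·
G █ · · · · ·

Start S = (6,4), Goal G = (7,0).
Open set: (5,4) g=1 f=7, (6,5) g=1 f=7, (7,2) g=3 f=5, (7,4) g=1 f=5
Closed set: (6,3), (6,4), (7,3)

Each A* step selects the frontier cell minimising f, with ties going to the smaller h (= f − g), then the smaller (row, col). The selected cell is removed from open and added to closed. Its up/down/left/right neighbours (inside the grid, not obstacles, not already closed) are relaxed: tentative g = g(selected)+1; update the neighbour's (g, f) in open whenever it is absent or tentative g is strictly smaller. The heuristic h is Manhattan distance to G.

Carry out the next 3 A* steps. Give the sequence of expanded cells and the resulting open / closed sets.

step 1: expand (7,2) (f=5, h=2) → closed; open now [(5,4) g=1 f=7, (6,5) g=1 f=7, (7,4) g=1 f=5]
step 2: expand (7,4) (f=5, h=4) → closed; open now [(5,4) g=1 f=7, (6,5) g=1 f=7, (7,5) g=2 f=7]
step 3: expand (7,5) (f=7, h=5) → closed; open now [(5,4) g=1 f=7, (6,5) g=1 f=7, (7,6) g=3 f=9]

order=[(7,2) → (7,4) → (7,5)]; open=[(5,4) g=1 f=7, (6,5) g=1 f=7, (7,6) g=3 f=9]; closed=[(6,3), (6,4), (7,2), (7,3), (7,4), (7,5)]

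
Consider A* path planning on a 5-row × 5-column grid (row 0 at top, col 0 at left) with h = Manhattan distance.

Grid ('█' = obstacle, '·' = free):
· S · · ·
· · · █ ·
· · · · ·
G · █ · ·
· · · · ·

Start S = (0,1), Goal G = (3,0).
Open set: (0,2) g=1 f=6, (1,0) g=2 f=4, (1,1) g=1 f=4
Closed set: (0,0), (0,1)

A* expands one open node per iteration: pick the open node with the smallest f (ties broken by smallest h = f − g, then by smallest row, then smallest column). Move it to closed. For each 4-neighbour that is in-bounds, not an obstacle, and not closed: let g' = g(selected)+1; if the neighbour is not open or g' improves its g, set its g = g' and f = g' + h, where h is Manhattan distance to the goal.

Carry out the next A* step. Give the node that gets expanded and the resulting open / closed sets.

step 1: expand (1,0) (f=4, h=2) → closed; open now [(0,2) g=1 f=6, (1,1) g=1 f=4, (2,0) g=3 f=4]

expanded=(1,0); open=[(0,2) g=1 f=6, (1,1) g=1 f=4, (2,0) g=3 f=4]; closed=[(0,0), (0,1), (1,0)]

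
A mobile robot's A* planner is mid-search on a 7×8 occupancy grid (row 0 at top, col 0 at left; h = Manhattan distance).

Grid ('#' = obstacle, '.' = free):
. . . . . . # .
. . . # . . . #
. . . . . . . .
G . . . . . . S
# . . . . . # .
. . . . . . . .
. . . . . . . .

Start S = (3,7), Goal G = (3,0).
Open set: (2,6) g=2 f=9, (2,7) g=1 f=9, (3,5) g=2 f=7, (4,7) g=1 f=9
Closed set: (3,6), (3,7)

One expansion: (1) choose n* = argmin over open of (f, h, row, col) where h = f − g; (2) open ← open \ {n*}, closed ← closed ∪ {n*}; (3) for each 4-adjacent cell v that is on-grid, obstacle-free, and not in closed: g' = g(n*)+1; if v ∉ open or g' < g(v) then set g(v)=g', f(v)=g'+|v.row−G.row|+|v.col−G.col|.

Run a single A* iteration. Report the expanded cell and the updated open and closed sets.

step 1: expand (3,5) (f=7, h=5) → closed; open now [(2,5) g=3 f=9, (2,6) g=2 f=9, (2,7) g=1 f=9, (3,4) g=3 f=7, (4,5) g=3 f=9, (4,7) g=1 f=9]

expanded=(3,5); open=[(2,5) g=3 f=9, (2,6) g=2 f=9, (2,7) g=1 f=9, (3,4) g=3 f=7, (4,5) g=3 f=9, (4,7) g=1 f=9]; closed=[(3,5), (3,6), (3,7)]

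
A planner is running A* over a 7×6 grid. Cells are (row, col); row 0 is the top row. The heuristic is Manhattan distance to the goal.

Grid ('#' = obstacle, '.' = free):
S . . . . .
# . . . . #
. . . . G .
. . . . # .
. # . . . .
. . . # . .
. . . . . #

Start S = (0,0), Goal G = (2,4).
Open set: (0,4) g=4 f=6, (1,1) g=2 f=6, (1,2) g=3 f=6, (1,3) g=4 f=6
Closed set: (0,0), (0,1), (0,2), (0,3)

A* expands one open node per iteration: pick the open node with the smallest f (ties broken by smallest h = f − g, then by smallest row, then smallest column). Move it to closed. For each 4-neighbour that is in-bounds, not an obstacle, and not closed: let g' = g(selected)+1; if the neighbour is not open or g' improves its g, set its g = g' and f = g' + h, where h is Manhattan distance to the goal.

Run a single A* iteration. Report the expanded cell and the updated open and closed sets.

expanded=(0,4); open=[(0,5) g=5 f=8, (1,1) g=2 f=6, (1,2) g=3 f=6, (1,3) g=4 f=6, (1,4) g=5 f=6]; closed=[(0,0), (0,1), (0,2), (0,3), (0,4)]

step 1: expand (0,4) (f=6, h=2) → closed; open now [(0,5) g=5 f=8, (1,1) g=2 f=6, (1,2) g=3 f=6, (1,3) g=4 f=6, (1,4) g=5 f=6]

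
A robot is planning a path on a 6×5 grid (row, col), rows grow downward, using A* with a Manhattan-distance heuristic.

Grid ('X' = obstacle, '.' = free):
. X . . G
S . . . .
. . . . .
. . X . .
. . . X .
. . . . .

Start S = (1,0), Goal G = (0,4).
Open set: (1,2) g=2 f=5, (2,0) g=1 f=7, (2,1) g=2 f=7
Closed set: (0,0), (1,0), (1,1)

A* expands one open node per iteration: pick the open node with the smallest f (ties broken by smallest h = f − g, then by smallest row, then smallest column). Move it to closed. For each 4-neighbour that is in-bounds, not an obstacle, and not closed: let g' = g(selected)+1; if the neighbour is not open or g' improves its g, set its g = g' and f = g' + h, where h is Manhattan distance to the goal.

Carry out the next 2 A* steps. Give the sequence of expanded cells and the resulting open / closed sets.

order=[(1,2) → (0,2)]; open=[(0,3) g=4 f=5, (1,3) g=3 f=5, (2,0) g=1 f=7, (2,1) g=2 f=7, (2,2) g=3 f=7]; closed=[(0,0), (0,2), (1,0), (1,1), (1,2)]

step 1: expand (1,2) (f=5, h=3) → closed; open now [(0,2) g=3 f=5, (1,3) g=3 f=5, (2,0) g=1 f=7, (2,1) g=2 f=7, (2,2) g=3 f=7]
step 2: expand (0,2) (f=5, h=2) → closed; open now [(0,3) g=4 f=5, (1,3) g=3 f=5, (2,0) g=1 f=7, (2,1) g=2 f=7, (2,2) g=3 f=7]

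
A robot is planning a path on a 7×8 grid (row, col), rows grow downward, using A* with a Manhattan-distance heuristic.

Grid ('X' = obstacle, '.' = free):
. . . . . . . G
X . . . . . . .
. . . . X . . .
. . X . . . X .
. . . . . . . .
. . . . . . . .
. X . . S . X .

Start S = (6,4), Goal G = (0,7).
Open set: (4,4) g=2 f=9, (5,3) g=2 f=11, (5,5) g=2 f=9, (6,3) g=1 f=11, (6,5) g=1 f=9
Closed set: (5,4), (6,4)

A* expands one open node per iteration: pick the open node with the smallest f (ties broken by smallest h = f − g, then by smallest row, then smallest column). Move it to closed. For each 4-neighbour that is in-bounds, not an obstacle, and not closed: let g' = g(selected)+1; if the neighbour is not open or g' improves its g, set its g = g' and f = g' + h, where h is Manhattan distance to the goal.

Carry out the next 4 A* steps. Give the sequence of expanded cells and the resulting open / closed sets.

step 1: expand (4,4) (f=9, h=7) → closed; open now [(3,4) g=3 f=9, (4,3) g=3 f=11, (4,5) g=3 f=9, (5,3) g=2 f=11, (5,5) g=2 f=9, (6,3) g=1 f=11, (6,5) g=1 f=9]
step 2: expand (3,4) (f=9, h=6) → closed; open now [(3,3) g=4 f=11, (3,5) g=4 f=9, (4,3) g=3 f=11, (4,5) g=3 f=9, (5,3) g=2 f=11, (5,5) g=2 f=9, (6,3) g=1 f=11, (6,5) g=1 f=9]
step 3: expand (3,5) (f=9, h=5) → closed; open now [(2,5) g=5 f=9, (3,3) g=4 f=11, (4,3) g=3 f=11, (4,5) g=3 f=9, (5,3) g=2 f=11, (5,5) g=2 f=9, (6,3) g=1 f=11, (6,5) g=1 f=9]
step 4: expand (2,5) (f=9, h=4) → closed; open now [(1,5) g=6 f=9, (2,6) g=6 f=9, (3,3) g=4 f=11, (4,3) g=3 f=11, (4,5) g=3 f=9, (5,3) g=2 f=11, (5,5) g=2 f=9, (6,3) g=1 f=11, (6,5) g=1 f=9]

order=[(4,4) → (3,4) → (3,5) → (2,5)]; open=[(1,5) g=6 f=9, (2,6) g=6 f=9, (3,3) g=4 f=11, (4,3) g=3 f=11, (4,5) g=3 f=9, (5,3) g=2 f=11, (5,5) g=2 f=9, (6,3) g=1 f=11, (6,5) g=1 f=9]; closed=[(2,5), (3,4), (3,5), (4,4), (5,4), (6,4)]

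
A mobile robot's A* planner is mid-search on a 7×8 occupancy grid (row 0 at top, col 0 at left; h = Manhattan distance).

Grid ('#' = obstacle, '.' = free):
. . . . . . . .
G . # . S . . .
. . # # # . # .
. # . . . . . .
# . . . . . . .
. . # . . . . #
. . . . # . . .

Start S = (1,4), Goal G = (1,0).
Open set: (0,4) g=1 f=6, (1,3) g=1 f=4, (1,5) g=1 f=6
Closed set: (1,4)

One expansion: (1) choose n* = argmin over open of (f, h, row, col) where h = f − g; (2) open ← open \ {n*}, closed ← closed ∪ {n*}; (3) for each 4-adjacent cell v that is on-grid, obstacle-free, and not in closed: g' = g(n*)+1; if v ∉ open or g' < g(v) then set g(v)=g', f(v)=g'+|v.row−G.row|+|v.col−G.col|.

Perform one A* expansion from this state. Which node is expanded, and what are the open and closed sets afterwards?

expanded=(1,3); open=[(0,3) g=2 f=6, (0,4) g=1 f=6, (1,5) g=1 f=6]; closed=[(1,3), (1,4)]

step 1: expand (1,3) (f=4, h=3) → closed; open now [(0,3) g=2 f=6, (0,4) g=1 f=6, (1,5) g=1 f=6]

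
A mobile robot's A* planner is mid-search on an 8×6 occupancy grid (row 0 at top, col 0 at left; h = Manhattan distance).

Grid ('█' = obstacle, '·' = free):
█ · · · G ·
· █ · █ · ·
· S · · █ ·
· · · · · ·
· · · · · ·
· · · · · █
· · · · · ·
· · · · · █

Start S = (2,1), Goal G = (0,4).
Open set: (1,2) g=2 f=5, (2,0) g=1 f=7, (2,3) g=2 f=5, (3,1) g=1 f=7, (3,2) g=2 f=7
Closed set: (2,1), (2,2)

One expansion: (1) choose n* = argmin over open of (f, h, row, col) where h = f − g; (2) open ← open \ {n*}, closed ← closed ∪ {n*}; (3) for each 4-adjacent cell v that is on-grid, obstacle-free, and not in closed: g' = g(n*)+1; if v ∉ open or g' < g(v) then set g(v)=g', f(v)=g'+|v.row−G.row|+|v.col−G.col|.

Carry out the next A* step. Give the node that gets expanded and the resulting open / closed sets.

step 1: expand (1,2) (f=5, h=3) → closed; open now [(0,2) g=3 f=5, (2,0) g=1 f=7, (2,3) g=2 f=5, (3,1) g=1 f=7, (3,2) g=2 f=7]

expanded=(1,2); open=[(0,2) g=3 f=5, (2,0) g=1 f=7, (2,3) g=2 f=5, (3,1) g=1 f=7, (3,2) g=2 f=7]; closed=[(1,2), (2,1), (2,2)]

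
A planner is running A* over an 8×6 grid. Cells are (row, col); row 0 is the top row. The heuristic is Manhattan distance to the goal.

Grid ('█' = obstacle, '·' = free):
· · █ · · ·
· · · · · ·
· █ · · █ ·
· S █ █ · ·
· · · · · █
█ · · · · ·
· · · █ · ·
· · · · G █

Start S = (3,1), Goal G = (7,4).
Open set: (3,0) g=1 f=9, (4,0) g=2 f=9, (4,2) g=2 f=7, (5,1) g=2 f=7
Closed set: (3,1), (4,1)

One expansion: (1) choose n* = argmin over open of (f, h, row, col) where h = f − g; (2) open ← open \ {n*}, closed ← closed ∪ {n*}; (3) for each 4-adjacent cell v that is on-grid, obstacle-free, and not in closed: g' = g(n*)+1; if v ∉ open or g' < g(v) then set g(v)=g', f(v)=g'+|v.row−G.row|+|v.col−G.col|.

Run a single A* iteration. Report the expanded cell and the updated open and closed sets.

step 1: expand (4,2) (f=7, h=5) → closed; open now [(3,0) g=1 f=9, (4,0) g=2 f=9, (4,3) g=3 f=7, (5,1) g=2 f=7, (5,2) g=3 f=7]

expanded=(4,2); open=[(3,0) g=1 f=9, (4,0) g=2 f=9, (4,3) g=3 f=7, (5,1) g=2 f=7, (5,2) g=3 f=7]; closed=[(3,1), (4,1), (4,2)]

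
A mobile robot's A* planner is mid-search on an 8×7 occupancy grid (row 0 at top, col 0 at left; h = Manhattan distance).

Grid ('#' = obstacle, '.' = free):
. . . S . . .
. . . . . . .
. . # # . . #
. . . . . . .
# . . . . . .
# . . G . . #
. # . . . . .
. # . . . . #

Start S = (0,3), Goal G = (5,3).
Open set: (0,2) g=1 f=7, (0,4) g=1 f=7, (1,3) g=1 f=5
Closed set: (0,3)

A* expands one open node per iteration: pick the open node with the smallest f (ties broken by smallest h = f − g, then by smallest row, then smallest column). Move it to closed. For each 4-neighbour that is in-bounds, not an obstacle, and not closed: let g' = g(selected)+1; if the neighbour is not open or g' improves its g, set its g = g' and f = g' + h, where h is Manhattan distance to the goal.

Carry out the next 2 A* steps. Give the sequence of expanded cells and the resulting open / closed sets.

step 1: expand (1,3) (f=5, h=4) → closed; open now [(0,2) g=1 f=7, (0,4) g=1 f=7, (1,2) g=2 f=7, (1,4) g=2 f=7]
step 2: expand (1,2) (f=7, h=5) → closed; open now [(0,2) g=1 f=7, (0,4) g=1 f=7, (1,1) g=3 f=9, (1,4) g=2 f=7]

order=[(1,3) → (1,2)]; open=[(0,2) g=1 f=7, (0,4) g=1 f=7, (1,1) g=3 f=9, (1,4) g=2 f=7]; closed=[(0,3), (1,2), (1,3)]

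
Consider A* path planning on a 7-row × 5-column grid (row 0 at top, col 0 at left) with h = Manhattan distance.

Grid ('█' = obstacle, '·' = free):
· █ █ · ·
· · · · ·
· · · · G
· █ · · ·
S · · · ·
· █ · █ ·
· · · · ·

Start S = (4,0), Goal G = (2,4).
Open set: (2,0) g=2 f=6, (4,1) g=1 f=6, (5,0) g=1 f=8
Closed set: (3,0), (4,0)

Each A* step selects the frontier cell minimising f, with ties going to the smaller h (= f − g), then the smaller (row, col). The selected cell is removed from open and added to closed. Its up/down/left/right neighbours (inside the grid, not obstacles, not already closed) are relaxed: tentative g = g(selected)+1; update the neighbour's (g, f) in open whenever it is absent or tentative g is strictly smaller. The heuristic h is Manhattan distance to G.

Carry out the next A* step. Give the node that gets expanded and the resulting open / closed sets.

expanded=(2,0); open=[(1,0) g=3 f=8, (2,1) g=3 f=6, (4,1) g=1 f=6, (5,0) g=1 f=8]; closed=[(2,0), (3,0), (4,0)]

step 1: expand (2,0) (f=6, h=4) → closed; open now [(1,0) g=3 f=8, (2,1) g=3 f=6, (4,1) g=1 f=6, (5,0) g=1 f=8]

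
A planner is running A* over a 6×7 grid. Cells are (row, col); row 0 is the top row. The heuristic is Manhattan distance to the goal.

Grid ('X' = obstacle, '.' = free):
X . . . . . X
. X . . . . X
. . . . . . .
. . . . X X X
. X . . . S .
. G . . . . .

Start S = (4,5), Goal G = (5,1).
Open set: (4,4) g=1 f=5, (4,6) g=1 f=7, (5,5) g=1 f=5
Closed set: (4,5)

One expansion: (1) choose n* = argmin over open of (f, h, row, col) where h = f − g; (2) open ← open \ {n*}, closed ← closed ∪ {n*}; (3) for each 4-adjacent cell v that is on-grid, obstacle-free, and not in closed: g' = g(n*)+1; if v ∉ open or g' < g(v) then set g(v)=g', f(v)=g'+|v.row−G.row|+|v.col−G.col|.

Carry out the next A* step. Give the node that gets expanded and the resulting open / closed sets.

step 1: expand (4,4) (f=5, h=4) → closed; open now [(4,3) g=2 f=5, (4,6) g=1 f=7, (5,4) g=2 f=5, (5,5) g=1 f=5]

expanded=(4,4); open=[(4,3) g=2 f=5, (4,6) g=1 f=7, (5,4) g=2 f=5, (5,5) g=1 f=5]; closed=[(4,4), (4,5)]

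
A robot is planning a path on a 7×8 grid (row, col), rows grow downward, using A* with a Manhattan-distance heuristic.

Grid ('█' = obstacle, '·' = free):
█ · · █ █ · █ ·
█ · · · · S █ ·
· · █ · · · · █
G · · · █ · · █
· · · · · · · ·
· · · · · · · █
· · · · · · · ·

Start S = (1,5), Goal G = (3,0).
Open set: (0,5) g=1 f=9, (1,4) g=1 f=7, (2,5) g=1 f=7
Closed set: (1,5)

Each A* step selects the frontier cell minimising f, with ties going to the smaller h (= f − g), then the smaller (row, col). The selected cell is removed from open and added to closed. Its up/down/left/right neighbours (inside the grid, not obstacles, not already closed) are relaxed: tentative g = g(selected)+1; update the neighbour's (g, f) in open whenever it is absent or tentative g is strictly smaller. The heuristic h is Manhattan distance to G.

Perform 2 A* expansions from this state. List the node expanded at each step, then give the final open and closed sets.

step 1: expand (1,4) (f=7, h=6) → closed; open now [(0,5) g=1 f=9, (1,3) g=2 f=7, (2,4) g=2 f=7, (2,5) g=1 f=7]
step 2: expand (1,3) (f=7, h=5) → closed; open now [(0,5) g=1 f=9, (1,2) g=3 f=7, (2,3) g=3 f=7, (2,4) g=2 f=7, (2,5) g=1 f=7]

order=[(1,4) → (1,3)]; open=[(0,5) g=1 f=9, (1,2) g=3 f=7, (2,3) g=3 f=7, (2,4) g=2 f=7, (2,5) g=1 f=7]; closed=[(1,3), (1,4), (1,5)]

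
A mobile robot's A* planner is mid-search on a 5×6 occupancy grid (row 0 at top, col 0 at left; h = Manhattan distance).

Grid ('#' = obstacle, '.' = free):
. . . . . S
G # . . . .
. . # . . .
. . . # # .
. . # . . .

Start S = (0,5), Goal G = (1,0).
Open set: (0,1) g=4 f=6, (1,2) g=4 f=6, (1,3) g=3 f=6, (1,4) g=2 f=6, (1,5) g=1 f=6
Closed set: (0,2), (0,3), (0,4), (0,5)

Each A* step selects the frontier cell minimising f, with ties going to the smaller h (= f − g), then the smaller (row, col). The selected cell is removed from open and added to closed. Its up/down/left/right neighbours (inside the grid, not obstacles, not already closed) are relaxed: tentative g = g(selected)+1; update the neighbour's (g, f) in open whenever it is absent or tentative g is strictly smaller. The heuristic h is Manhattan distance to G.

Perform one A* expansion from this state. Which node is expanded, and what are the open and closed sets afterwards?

step 1: expand (0,1) (f=6, h=2) → closed; open now [(0,0) g=5 f=6, (1,2) g=4 f=6, (1,3) g=3 f=6, (1,4) g=2 f=6, (1,5) g=1 f=6]

expanded=(0,1); open=[(0,0) g=5 f=6, (1,2) g=4 f=6, (1,3) g=3 f=6, (1,4) g=2 f=6, (1,5) g=1 f=6]; closed=[(0,1), (0,2), (0,3), (0,4), (0,5)]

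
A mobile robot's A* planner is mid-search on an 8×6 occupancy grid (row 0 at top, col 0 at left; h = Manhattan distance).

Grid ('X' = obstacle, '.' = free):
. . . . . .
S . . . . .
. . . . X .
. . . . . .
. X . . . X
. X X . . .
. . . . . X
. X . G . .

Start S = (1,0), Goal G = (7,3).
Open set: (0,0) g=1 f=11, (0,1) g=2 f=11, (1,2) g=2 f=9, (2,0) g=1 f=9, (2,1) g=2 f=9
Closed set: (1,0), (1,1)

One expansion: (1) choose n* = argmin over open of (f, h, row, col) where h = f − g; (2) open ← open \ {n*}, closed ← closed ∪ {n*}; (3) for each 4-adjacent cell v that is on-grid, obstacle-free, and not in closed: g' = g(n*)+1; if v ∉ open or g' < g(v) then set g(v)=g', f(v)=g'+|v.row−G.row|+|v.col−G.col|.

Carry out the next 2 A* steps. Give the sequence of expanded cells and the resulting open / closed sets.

order=[(1,2) → (1,3)]; open=[(0,0) g=1 f=11, (0,1) g=2 f=11, (0,2) g=3 f=11, (0,3) g=4 f=11, (1,4) g=4 f=11, (2,0) g=1 f=9, (2,1) g=2 f=9, (2,2) g=3 f=9, (2,3) g=4 f=9]; closed=[(1,0), (1,1), (1,2), (1,3)]

step 1: expand (1,2) (f=9, h=7) → closed; open now [(0,0) g=1 f=11, (0,1) g=2 f=11, (0,2) g=3 f=11, (1,3) g=3 f=9, (2,0) g=1 f=9, (2,1) g=2 f=9, (2,2) g=3 f=9]
step 2: expand (1,3) (f=9, h=6) → closed; open now [(0,0) g=1 f=11, (0,1) g=2 f=11, (0,2) g=3 f=11, (0,3) g=4 f=11, (1,4) g=4 f=11, (2,0) g=1 f=9, (2,1) g=2 f=9, (2,2) g=3 f=9, (2,3) g=4 f=9]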